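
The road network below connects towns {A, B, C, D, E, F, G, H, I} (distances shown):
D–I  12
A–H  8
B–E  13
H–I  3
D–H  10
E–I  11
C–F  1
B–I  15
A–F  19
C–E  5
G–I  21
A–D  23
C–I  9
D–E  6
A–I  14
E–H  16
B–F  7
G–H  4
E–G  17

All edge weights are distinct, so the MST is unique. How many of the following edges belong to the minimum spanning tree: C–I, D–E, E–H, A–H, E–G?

Kruskal's algorithm — process edges by increasing weight (ties by edge label):
C–F (1): add — endpoints in different components.
H–I (3): add — endpoints in different components.
G–H (4): add — endpoints in different components.
C–E (5): add — endpoints in different components.
D–E (6): add — endpoints in different components.
B–F (7): add — endpoints in different components.
A–H (8): add — endpoints in different components.
C–I (9): add — endpoints in different components.
MST edge set: {C–F, H–I, G–H, C–E, D–E, B–F, A–H, C–I}.
Of the listed edges, {C–I, D–E, A–H} are in the MST → 3.

3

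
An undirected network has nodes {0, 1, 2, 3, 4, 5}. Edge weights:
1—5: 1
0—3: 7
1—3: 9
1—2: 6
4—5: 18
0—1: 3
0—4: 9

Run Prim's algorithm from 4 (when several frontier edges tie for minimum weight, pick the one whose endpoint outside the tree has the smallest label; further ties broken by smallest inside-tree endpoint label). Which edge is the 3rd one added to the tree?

1-5

Prim's algorithm from 4:
Step 1: frontier [0—4 9, 4—5 18] → take 0—4 (9); add 0.
Step 2: frontier [0—1 3, 0—3 7, 4—5 18] → take 0—1 (3); add 1.
Step 3: frontier [0—3 7, 1—5 1, 1—2 6, 1—3 9, 4—5 18] → take 1—5 (1); add 5.
Step 4: frontier [0—3 7, 1—2 6, 1—3 9] → take 1—2 (6); add 2.
Step 5: frontier [0—3 7, 1—3 9] → take 0—3 (7); add 3.
The 3rd edge added is 1—5.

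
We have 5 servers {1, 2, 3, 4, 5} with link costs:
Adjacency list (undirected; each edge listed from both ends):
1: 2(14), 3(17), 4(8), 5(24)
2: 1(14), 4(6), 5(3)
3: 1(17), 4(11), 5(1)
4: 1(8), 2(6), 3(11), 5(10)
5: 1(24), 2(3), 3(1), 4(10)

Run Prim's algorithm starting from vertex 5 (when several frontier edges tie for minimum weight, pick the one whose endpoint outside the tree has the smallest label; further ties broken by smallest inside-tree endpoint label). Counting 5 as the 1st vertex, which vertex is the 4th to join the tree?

Grow the tree from 5 using Prim:
Step 1: frontier [3–5 1, 2–5 3, 4–5 10, 1–5 24] → take 3–5 (1); add 3.
Step 2: frontier [3–4 11, 1–3 17, 2–5 3, 4–5 10, 1–5 24] → take 2–5 (3); add 2.
Step 3: frontier [2–4 6, 1–2 14, 3–4 11, 1–3 17, 4–5 10, 1–5 24] → take 2–4 (6); add 4.
Step 4: frontier [1–2 14, 1–3 17, 1–4 8, 1–5 24] → take 1–4 (8); add 1.
Vertex order: 5, 3, 2, 4, 1. The 4th vertex is 4.

4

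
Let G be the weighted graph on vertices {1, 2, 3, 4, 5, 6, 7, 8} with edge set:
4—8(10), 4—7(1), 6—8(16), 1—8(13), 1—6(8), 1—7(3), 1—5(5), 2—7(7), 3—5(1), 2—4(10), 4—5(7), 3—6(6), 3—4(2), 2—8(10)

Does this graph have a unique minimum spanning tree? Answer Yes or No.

No

Kruskal: consider edges lightest-first.
3—5 (1): add — endpoints in different components.
4—7 (1): add — endpoints in different components.
3—4 (2): add — endpoints in different components.
1—7 (3): add — endpoints in different components.
1—5 (5): skip — 1 and 5 already connected.
3—6 (6): add — endpoints in different components.
2—7 (7): add — endpoints in different components.
4—5 (7): skip — 4 and 5 already connected.
1—6 (8): skip — 1 and 6 already connected.
2—4 (10): skip — 2 and 4 already connected.
2—8 (10): add — endpoints in different components.
Non-tree edge 4—8 has weight 10, equal to the heaviest edge on its tree cycle — swapping gives another MST of the same weight. Not unique.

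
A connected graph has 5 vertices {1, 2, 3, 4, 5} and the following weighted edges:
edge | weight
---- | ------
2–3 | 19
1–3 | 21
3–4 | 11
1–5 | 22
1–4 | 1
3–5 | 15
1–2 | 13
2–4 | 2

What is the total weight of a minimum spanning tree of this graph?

29

Kruskal: consider edges lightest-first.
1–4 (1): add. Components now {1,4} {2} {3} {5}
2–4 (2): add. Components now {1,2,4} {3} {5}
3–4 (11): add. Components now {1,2,3,4} {5}
1–2 (13): skip — 1 and 2 already connected.
3–5 (15): add. Components now {1,2,3,4,5}
MST edges: 1–4, 2–4, 3–4, 3–5; total weight 1+2+11+15 = 29.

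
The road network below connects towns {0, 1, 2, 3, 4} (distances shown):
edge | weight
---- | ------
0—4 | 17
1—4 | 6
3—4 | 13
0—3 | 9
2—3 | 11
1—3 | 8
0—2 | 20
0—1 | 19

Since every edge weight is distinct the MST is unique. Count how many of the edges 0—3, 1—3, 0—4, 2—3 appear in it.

Sort edges by weight, then run Kruskal:
1—4 (6): add. Components now {0} {1,4} {2} {3}
1—3 (8): add. Components now {0} {1,3,4} {2}
0—3 (9): add. Components now {0,1,3,4} {2}
2—3 (11): add. Components now {0,1,2,3,4}
MST edge set: {1—4, 1—3, 0—3, 2—3}.
Of the listed edges, {0—3, 1—3, 2—3} are in the MST → 3.

3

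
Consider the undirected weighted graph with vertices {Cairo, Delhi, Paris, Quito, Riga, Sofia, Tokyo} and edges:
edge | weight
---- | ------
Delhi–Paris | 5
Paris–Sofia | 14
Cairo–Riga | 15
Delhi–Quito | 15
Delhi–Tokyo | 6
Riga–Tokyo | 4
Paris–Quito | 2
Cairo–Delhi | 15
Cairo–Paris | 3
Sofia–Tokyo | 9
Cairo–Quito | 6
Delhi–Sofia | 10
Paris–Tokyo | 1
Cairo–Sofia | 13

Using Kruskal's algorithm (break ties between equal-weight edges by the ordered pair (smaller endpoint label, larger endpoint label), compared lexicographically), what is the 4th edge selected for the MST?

Sort edges by weight, then run Kruskal:
Paris–Tokyo (1): add — endpoints in different components.
Paris–Quito (2): add — endpoints in different components.
Cairo–Paris (3): add — endpoints in different components.
Riga–Tokyo (4): add — endpoints in different components.
Delhi–Paris (5): add — endpoints in different components.
Cairo–Quito (6): skip — Cairo and Quito already connected.
Delhi–Tokyo (6): skip — Delhi and Tokyo already connected.
Sofia–Tokyo (9): add — endpoints in different components.
The 4th edge added is Riga–Tokyo.

Riga-Tokyo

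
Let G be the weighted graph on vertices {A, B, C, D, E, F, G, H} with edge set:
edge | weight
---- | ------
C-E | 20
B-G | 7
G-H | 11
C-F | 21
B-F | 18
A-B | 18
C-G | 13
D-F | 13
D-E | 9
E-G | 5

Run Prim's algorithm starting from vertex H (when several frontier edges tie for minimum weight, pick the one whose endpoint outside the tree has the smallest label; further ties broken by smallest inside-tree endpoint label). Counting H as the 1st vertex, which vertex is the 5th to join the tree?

D

Prim, starting at H.
Step 1: frontier [G-H 11] → take G-H (11); add G.
Step 2: frontier [E-G 5, B-G 7, C-G 13] → take E-G (5); add E.
Step 3: frontier [D-E 9, C-E 20, B-G 7, C-G 13] → take B-G (7); add B.
Step 4: frontier [A-B 18, B-F 18, D-E 9, C-E 20, C-G 13] → take D-E (9); add D.
Step 5: frontier [A-B 18, B-F 18, D-F 13, C-E 20, C-G 13] → take C-G (13); add C.
Step 6: frontier [A-B 18, B-F 18, C-F 21, D-F 13] → take D-F (13); add F.
Step 7: frontier [A-B 18] → take A-B (18); add A.
Vertex order: H, G, E, B, D, C, F, A. The 5th vertex is D.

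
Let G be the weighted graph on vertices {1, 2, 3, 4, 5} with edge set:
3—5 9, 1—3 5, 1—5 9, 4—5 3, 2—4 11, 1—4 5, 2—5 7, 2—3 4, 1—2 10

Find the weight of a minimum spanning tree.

17

Prim's algorithm from 2:
Step 1: cheapest edge leaving the tree is 2—3 (4); add 3.
Step 2: cheapest edge leaving the tree is 1—3 (5); add 1.
Step 3: cheapest edge leaving the tree is 1—4 (5); add 4.
Step 4: cheapest edge leaving the tree is 4—5 (3); add 5.
MST edges: 2—3, 1—3, 1—4, 4—5; total weight 4+5+5+3 = 17.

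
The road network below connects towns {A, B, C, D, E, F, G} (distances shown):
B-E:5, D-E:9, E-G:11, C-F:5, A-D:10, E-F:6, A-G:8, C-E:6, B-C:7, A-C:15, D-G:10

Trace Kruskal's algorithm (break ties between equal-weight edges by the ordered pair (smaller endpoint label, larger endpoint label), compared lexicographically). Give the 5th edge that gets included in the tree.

D-E

Kruskal: consider edges lightest-first.
B-E (5): add. Components now {A} {B,E} {C} {D} {F} {G}
C-F (5): add. Components now {A} {B,E} {C,F} {D} {G}
C-E (6): add. Components now {A} {B,C,E,F} {D} {G}
E-F (6): skip — E and F already connected.
B-C (7): skip — B and C already connected.
A-G (8): add. Components now {A,G} {B,C,E,F} {D}
D-E (9): add. Components now {A,G} {B,C,D,E,F}
A-D (10): add. Components now {A,B,C,D,E,F,G}
The 5th edge added is D-E.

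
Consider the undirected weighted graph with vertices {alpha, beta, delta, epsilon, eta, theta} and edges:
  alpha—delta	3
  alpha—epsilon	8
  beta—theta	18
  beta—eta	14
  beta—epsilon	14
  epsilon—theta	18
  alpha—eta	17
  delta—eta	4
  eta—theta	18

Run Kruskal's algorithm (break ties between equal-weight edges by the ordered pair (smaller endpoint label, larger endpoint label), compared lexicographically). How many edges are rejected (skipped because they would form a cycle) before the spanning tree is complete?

2

Sort edges by weight, then run Kruskal:
alpha—delta (3): add — endpoints in different components.
delta—eta (4): add — endpoints in different components.
alpha—epsilon (8): add — endpoints in different components.
beta—epsilon (14): add — endpoints in different components.
beta—eta (14): skip — eta and beta already connected.
alpha—eta (17): skip — eta and alpha already connected.
beta—theta (18): add — endpoints in different components.
Edges rejected before the tree was complete: 2.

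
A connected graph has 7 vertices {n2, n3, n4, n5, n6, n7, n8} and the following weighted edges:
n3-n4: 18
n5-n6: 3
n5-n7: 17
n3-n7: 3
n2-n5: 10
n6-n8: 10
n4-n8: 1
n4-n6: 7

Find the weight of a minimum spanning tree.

41

Prim, starting at n8.
Step 1: frontier [n4-n8 1, n6-n8 10] → take n4-n8 (1); add n4.
Step 2: frontier [n4-n6 7, n3-n4 18, n6-n8 10] → take n4-n6 (7); add n6.
Step 3: frontier [n3-n4 18, n5-n6 3] → take n5-n6 (3); add n5.
Step 4: frontier [n3-n4 18, n2-n5 10, n5-n7 17] → take n2-n5 (10); add n2.
Step 5: frontier [n3-n4 18, n5-n7 17] → take n5-n7 (17); add n7.
Step 6: frontier [n3-n4 18, n3-n7 3] → take n3-n7 (3); add n3.
MST edges: n4-n8, n4-n6, n5-n6, n2-n5, n5-n7, n3-n7; total weight 1+7+3+10+17+3 = 41.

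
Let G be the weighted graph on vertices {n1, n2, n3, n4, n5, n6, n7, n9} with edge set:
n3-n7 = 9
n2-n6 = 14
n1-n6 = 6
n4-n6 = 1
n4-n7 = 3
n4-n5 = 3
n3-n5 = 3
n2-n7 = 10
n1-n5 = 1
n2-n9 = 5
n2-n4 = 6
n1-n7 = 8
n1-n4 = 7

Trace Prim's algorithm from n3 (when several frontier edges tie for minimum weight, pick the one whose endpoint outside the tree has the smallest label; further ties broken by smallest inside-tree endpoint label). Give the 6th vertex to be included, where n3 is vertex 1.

n7

Prim, starting at n3.
Step 1: cheapest edge leaving the tree is n3-n5 (3); add n5.
Step 2: cheapest edge leaving the tree is n1-n5 (1); add n1.
Step 3: cheapest edge leaving the tree is n4-n5 (3); add n4.
Step 4: cheapest edge leaving the tree is n4-n6 (1); add n6.
Step 5: cheapest edge leaving the tree is n4-n7 (3); add n7.
Step 6: cheapest edge leaving the tree is n2-n4 (6); add n2.
Step 7: cheapest edge leaving the tree is n2-n9 (5); add n9.
Vertex order: n3, n5, n1, n4, n6, n7, n2, n9. The 6th vertex is n7.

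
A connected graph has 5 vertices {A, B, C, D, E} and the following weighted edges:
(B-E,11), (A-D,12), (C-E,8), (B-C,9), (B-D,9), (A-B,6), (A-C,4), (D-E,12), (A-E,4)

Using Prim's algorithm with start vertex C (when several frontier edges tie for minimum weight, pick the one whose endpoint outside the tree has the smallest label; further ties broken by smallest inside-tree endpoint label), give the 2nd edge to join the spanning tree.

Grow the tree from C using Prim:
Step 1: frontier [A-C 4, C-E 8, B-C 9] → take A-C (4); add A.
Step 2: frontier [A-E 4, A-B 6, A-D 12, C-E 8, B-C 9] → take A-E (4); add E.
Step 3: frontier [A-B 6, A-D 12, B-C 9, B-E 11, D-E 12] → take A-B (6); add B.
Step 4: frontier [A-D 12, B-D 9, D-E 12] → take B-D (9); add D.
The 2nd edge added is A-E.

A-E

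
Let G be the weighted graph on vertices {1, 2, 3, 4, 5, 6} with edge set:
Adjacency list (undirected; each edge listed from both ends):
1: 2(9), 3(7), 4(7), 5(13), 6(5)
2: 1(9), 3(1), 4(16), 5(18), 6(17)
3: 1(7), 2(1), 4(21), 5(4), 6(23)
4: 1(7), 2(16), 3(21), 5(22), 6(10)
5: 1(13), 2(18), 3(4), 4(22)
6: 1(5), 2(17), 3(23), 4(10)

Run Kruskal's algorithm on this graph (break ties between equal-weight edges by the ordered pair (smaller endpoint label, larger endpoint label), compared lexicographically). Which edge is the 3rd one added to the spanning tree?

1-6

Kruskal's algorithm — process edges by increasing weight (ties by edge label):
2-3 (1): add. Components now {1} {2,3} {4} {5} {6}
3-5 (4): add. Components now {1} {2,3,5} {4} {6}
1-6 (5): add. Components now {1,6} {2,3,5} {4}
1-3 (7): add. Components now {1,2,3,5,6} {4}
1-4 (7): add. Components now {1,2,3,4,5,6}
The 3rd edge added is 1-6.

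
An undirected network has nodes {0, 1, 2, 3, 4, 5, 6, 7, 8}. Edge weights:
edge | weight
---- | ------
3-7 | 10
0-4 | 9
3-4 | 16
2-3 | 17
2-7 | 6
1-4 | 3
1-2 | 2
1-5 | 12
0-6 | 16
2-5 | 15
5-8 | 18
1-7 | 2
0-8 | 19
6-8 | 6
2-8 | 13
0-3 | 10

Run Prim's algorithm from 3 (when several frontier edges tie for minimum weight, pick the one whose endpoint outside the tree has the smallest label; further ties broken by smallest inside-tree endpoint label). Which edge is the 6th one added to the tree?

Prim, starting at 3.
Step 1: cheapest edge leaving the tree is 0-3 (10); add 0.
Step 2: cheapest edge leaving the tree is 0-4 (9); add 4.
Step 3: cheapest edge leaving the tree is 1-4 (3); add 1.
Step 4: cheapest edge leaving the tree is 1-2 (2); add 2.
Step 5: cheapest edge leaving the tree is 1-7 (2); add 7.
Step 6: cheapest edge leaving the tree is 1-5 (12); add 5.
Step 7: cheapest edge leaving the tree is 2-8 (13); add 8.
Step 8: cheapest edge leaving the tree is 6-8 (6); add 6.
The 6th edge added is 1-5.

1-5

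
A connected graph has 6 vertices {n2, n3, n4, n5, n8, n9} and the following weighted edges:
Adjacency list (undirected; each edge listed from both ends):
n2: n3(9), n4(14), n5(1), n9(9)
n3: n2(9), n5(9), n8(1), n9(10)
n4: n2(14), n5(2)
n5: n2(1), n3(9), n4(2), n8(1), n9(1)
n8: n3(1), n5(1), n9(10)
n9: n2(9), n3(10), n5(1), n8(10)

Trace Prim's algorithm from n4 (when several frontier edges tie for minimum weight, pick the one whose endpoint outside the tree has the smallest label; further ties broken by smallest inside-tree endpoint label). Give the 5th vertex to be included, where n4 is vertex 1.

n3

Prim, starting at n4.
Step 1: cheapest edge leaving the tree is n4 n5 (2); add n5.
Step 2: cheapest edge leaving the tree is n2 n5 (1); add n2.
Step 3: cheapest edge leaving the tree is n5 n8 (1); add n8.
Step 4: cheapest edge leaving the tree is n3 n8 (1); add n3.
Step 5: cheapest edge leaving the tree is n5 n9 (1); add n9.
Vertex order: n4, n5, n2, n8, n3, n9. The 5th vertex is n3.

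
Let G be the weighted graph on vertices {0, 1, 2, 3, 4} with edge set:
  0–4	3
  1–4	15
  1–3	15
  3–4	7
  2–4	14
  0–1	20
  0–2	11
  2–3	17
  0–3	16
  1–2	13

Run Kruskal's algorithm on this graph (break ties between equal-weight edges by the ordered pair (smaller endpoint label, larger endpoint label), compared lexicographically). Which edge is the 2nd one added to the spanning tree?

3-4

Kruskal's algorithm — process edges by increasing weight (ties by edge label):
0–4 (3): add — endpoints in different components.
3–4 (7): add — endpoints in different components.
0–2 (11): add — endpoints in different components.
1–2 (13): add — endpoints in different components.
The 2nd edge added is 3–4.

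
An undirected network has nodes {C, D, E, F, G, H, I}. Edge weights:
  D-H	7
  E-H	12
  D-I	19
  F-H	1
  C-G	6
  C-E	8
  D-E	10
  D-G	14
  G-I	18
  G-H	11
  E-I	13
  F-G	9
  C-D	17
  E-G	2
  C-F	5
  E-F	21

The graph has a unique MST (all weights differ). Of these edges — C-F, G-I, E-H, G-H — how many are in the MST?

Kruskal's algorithm — process edges by increasing weight (ties by edge label):
F-H (1): add. Components now {C} {D} {E} {F,H} {G} {I}
E-G (2): add. Components now {C} {D} {E,G} {F,H} {I}
C-F (5): add. Components now {C,F,H} {D} {E,G} {I}
C-G (6): add. Components now {C,E,F,G,H} {D} {I}
D-H (7): add. Components now {C,D,E,F,G,H} {I}
C-E (8): skip — C and E already connected.
F-G (9): skip — F and G already connected.
D-E (10): skip — D and E already connected.
G-H (11): skip — G and H already connected.
E-H (12): skip — E and H already connected.
E-I (13): add. Components now {C,D,E,F,G,H,I}
MST edge set: {F-H, E-G, C-F, C-G, D-H, E-I}.
Of the listed edges, {C-F} are in the MST → 1.

1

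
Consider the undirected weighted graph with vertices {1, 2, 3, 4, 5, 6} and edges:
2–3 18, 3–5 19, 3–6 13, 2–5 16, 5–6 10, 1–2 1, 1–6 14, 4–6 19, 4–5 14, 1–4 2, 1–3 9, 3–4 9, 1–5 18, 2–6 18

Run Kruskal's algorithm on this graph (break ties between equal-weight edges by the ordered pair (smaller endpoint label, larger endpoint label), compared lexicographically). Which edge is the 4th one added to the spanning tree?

5-6

Sort edges by weight, then run Kruskal:
1–2 (1): add — endpoints in different components.
1–4 (2): add — endpoints in different components.
1–3 (9): add — endpoints in different components.
3–4 (9): skip — 3 and 4 already connected.
5–6 (10): add — endpoints in different components.
3–6 (13): add — endpoints in different components.
The 4th edge added is 5–6.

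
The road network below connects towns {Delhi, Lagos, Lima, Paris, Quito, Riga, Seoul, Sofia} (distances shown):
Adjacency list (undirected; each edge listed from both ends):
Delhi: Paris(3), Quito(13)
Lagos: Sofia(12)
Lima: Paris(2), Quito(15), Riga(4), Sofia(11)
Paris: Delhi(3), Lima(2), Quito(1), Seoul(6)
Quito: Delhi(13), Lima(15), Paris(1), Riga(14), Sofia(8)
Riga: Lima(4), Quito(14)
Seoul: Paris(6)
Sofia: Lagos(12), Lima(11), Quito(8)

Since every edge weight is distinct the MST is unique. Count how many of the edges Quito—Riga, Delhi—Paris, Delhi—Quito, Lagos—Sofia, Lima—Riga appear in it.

3

Sort edges by weight, then run Kruskal:
Paris—Quito (1): add — endpoints in different components.
Lima—Paris (2): add — endpoints in different components.
Delhi—Paris (3): add — endpoints in different components.
Lima—Riga (4): add — endpoints in different components.
Paris—Seoul (6): add — endpoints in different components.
Quito—Sofia (8): add — endpoints in different components.
Lima—Sofia (11): skip — Sofia and Lima already connected.
Lagos—Sofia (12): add — endpoints in different components.
MST edge set: {Paris—Quito, Lima—Paris, Delhi—Paris, Lima—Riga, Paris—Seoul, Quito—Sofia, Lagos—Sofia}.
Of the listed edges, {Delhi—Paris, Lagos—Sofia, Lima—Riga} are in the MST → 3.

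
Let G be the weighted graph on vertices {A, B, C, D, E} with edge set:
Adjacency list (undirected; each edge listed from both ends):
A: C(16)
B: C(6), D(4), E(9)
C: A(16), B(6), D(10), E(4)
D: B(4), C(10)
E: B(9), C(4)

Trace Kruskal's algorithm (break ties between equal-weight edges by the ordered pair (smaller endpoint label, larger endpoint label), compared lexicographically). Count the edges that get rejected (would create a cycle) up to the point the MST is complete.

2

Sort edges by weight, then run Kruskal:
B–D (4): add — endpoints in different components.
C–E (4): add — endpoints in different components.
B–C (6): add — endpoints in different components.
B–E (9): skip — B and E already connected.
C–D (10): skip — C and D already connected.
A–C (16): add — endpoints in different components.
Edges rejected before the tree was complete: 2.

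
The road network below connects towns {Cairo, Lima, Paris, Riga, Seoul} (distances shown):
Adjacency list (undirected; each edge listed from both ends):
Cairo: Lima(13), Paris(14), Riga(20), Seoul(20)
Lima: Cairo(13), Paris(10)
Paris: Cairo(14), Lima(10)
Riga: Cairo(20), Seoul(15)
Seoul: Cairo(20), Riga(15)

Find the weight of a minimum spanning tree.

Grow the tree from Cairo using Prim:
Step 1: cheapest edge leaving the tree is Cairo–Lima (13); add Lima.
Step 2: cheapest edge leaving the tree is Lima–Paris (10); add Paris.
Step 3: cheapest edge leaving the tree is Cairo–Riga (20); add Riga.
Step 4: cheapest edge leaving the tree is Riga–Seoul (15); add Seoul.
MST edges: Cairo–Lima, Lima–Paris, Cairo–Riga, Riga–Seoul; total weight 13+10+20+15 = 58.

58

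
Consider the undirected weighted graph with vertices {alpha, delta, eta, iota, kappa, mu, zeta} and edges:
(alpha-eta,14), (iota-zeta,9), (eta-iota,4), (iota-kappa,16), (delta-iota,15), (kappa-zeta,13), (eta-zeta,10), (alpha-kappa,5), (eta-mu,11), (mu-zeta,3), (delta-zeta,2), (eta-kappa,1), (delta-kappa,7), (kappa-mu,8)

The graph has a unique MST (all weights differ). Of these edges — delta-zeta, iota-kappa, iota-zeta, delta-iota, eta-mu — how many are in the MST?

1

Kruskal: consider edges lightest-first.
eta-kappa (1): add. Components now {alpha} {eta,kappa} {mu} {zeta} {iota} {delta}
delta-zeta (2): add. Components now {alpha} {eta,kappa} {mu} {delta,zeta} {iota}
mu-zeta (3): add. Components now {alpha} {eta,kappa} {delta,mu,zeta} {iota}
eta-iota (4): add. Components now {alpha} {eta,iota,kappa} {delta,mu,zeta}
alpha-kappa (5): add. Components now {alpha,eta,iota,kappa} {delta,mu,zeta}
delta-kappa (7): add. Components now {alpha,delta,eta,iota,kappa,mu,zeta}
MST edge set: {eta-kappa, delta-zeta, mu-zeta, eta-iota, alpha-kappa, delta-kappa}.
Of the listed edges, {delta-zeta} are in the MST → 1.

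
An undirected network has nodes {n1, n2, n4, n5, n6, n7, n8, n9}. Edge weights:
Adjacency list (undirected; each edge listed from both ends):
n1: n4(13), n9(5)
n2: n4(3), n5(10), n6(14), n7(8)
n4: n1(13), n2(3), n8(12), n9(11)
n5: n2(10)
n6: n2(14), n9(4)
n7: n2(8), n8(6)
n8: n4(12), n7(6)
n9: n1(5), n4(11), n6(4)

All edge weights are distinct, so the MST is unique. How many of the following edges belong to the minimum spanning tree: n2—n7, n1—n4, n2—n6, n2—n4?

2

Kruskal: consider edges lightest-first.
n2—n4 (3): add — endpoints in different components.
n6—n9 (4): add — endpoints in different components.
n1—n9 (5): add — endpoints in different components.
n7—n8 (6): add — endpoints in different components.
n2—n7 (8): add — endpoints in different components.
n2—n5 (10): add — endpoints in different components.
n4—n9 (11): add — endpoints in different components.
MST edge set: {n2—n4, n6—n9, n1—n9, n7—n8, n2—n7, n2—n5, n4—n9}.
Of the listed edges, {n2—n7, n2—n4} are in the MST → 2.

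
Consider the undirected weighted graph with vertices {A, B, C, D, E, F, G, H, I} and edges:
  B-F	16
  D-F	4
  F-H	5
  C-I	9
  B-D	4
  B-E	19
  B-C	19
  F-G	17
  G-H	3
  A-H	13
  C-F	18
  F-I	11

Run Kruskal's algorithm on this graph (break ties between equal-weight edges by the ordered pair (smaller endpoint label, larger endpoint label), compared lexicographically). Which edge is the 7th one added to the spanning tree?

A-H

Kruskal: consider edges lightest-first.
G-H (3): add — endpoints in different components.
B-D (4): add — endpoints in different components.
D-F (4): add — endpoints in different components.
F-H (5): add — endpoints in different components.
C-I (9): add — endpoints in different components.
F-I (11): add — endpoints in different components.
A-H (13): add — endpoints in different components.
B-F (16): skip — B and F already connected.
F-G (17): skip — F and G already connected.
C-F (18): skip — C and F already connected.
B-C (19): skip — B and C already connected.
B-E (19): add — endpoints in different components.
The 7th edge added is A-H.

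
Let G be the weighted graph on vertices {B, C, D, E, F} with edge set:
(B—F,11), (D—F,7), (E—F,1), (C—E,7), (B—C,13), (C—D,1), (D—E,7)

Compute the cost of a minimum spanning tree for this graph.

20

Kruskal: consider edges lightest-first.
C—D (1): add — endpoints in different components.
E—F (1): add — endpoints in different components.
C—E (7): add — endpoints in different components.
D—E (7): skip — D and E already connected.
D—F (7): skip — D and F already connected.
B—F (11): add — endpoints in different components.
MST edges: C—D, E—F, C—E, B—F; total weight 1+1+7+11 = 20.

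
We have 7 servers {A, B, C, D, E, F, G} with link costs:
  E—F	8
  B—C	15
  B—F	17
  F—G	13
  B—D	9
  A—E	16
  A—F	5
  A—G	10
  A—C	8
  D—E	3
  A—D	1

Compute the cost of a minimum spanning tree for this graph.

36

Prim, starting at A.
Step 1: frontier [A—D 1, A—F 5, A—C 8, A—G 10, A—E 16] → take A—D (1); add D.
Step 2: frontier [A—F 5, A—C 8, A—G 10, A—E 16, D—E 3, B—D 9] → take D—E (3); add E.
Step 3: frontier [A—F 5, A—C 8, A—G 10, B—D 9, E—F 8] → take A—F (5); add F.
Step 4: frontier [A—C 8, A—G 10, B—D 9, F—G 13, B—F 17] → take A—C (8); add C.
Step 5: frontier [A—G 10, B—C 15, B—D 9, F—G 13, B—F 17] → take B—D (9); add B.
Step 6: frontier [A—G 10, F—G 13] → take A—G (10); add G.
MST edges: A—D, D—E, A—F, A—C, B—D, A—G; total weight 1+3+5+8+9+10 = 36.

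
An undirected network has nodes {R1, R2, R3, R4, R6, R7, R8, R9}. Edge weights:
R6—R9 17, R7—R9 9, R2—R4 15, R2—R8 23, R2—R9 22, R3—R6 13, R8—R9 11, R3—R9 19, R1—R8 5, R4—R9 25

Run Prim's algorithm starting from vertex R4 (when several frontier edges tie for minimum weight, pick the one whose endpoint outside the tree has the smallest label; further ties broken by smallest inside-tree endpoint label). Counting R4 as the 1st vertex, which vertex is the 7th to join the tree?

R6

Grow the tree from R4 using Prim:
Step 1: frontier [R2—R4 15, R4—R9 25] → take R2—R4 (15); add R2.
Step 2: frontier [R2—R9 22, R2—R8 23, R4—R9 25] → take R2—R9 (22); add R9.
Step 3: frontier [R2—R8 23, R7—R9 9, R8—R9 11, R6—R9 17, R3—R9 19] → take R7—R9 (9); add R7.
Step 4: frontier [R2—R8 23, R8—R9 11, R6—R9 17, R3—R9 19] → take R8—R9 (11); add R8.
Step 5: frontier [R1—R8 5, R6—R9 17, R3—R9 19] → take R1—R8 (5); add R1.
Step 6: frontier [R6—R9 17, R3—R9 19] → take R6—R9 (17); add R6.
Step 7: frontier [R3—R6 13, R3—R9 19] → take R3—R6 (13); add R3.
Vertex order: R4, R2, R9, R7, R8, R1, R6, R3. The 7th vertex is R6.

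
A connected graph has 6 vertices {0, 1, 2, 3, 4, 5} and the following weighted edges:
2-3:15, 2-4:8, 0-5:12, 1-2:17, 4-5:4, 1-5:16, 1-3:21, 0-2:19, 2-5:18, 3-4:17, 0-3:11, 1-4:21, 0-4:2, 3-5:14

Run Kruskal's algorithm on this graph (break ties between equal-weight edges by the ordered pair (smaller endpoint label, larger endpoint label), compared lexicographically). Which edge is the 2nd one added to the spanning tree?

4-5

Kruskal's algorithm — process edges by increasing weight (ties by edge label):
0-4 (2): add. Components now {0,4} {1} {2} {3} {5}
4-5 (4): add. Components now {0,4,5} {1} {2} {3}
2-4 (8): add. Components now {0,2,4,5} {1} {3}
0-3 (11): add. Components now {0,2,3,4,5} {1}
0-5 (12): skip — 0 and 5 already connected.
3-5 (14): skip — 3 and 5 already connected.
2-3 (15): skip — 2 and 3 already connected.
1-5 (16): add. Components now {0,1,2,3,4,5}
The 2nd edge added is 4-5.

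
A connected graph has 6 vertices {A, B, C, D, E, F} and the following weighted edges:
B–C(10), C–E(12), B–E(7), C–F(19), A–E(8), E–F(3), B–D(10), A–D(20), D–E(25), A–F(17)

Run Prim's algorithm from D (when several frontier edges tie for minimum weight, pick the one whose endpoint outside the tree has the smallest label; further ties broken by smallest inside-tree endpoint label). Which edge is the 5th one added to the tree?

Grow the tree from D using Prim:
Step 1: frontier [B–D 10, A–D 20, D–E 25] → take B–D (10); add B.
Step 2: frontier [B–E 7, B–C 10, A–D 20, D–E 25] → take B–E (7); add E.
Step 3: frontier [B–C 10, A–D 20, E–F 3, A–E 8, C–E 12] → take E–F (3); add F.
Step 4: frontier [B–C 10, A–D 20, A–E 8, C–E 12, A–F 17, C–F 19] → take A–E (8); add A.
Step 5: frontier [B–C 10, C–E 12, C–F 19] → take B–C (10); add C.
The 5th edge added is B–C.

B-C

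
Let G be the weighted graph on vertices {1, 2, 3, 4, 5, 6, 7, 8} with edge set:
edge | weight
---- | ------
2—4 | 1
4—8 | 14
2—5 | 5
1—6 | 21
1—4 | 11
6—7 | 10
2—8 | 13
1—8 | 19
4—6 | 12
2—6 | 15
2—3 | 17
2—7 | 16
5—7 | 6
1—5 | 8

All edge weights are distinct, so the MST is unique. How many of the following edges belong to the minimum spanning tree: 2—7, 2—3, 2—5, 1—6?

Sort edges by weight, then run Kruskal:
2—4 (1): add — endpoints in different components.
2—5 (5): add — endpoints in different components.
5—7 (6): add — endpoints in different components.
1—5 (8): add — endpoints in different components.
6—7 (10): add — endpoints in different components.
1—4 (11): skip — 1 and 4 already connected.
4—6 (12): skip — 4 and 6 already connected.
2—8 (13): add — endpoints in different components.
4—8 (14): skip — 4 and 8 already connected.
2—6 (15): skip — 2 and 6 already connected.
2—7 (16): skip — 2 and 7 already connected.
2—3 (17): add — endpoints in different components.
MST edge set: {2—4, 2—5, 5—7, 1—5, 6—7, 2—8, 2—3}.
Of the listed edges, {2—3, 2—5} are in the MST → 2.

2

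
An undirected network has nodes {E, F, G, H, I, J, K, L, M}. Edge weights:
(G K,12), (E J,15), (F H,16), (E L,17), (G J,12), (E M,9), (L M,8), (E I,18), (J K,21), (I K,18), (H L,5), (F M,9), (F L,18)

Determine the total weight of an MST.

88

Prim's algorithm from I:
Step 1: frontier [E I 18, I K 18] → take E I (18); add E.
Step 2: frontier [E M 9, E J 15, E L 17, I K 18] → take E M (9); add M.
Step 3: frontier [E J 15, E L 17, I K 18, L M 8, F M 9] → take L M (8); add L.
Step 4: frontier [E J 15, I K 18, H L 5, F L 18, F M 9] → take H L (5); add H.
Step 5: frontier [E J 15, F H 16, I K 18, F L 18, F M 9] → take F M (9); add F.
Step 6: frontier [E J 15, I K 18] → take E J (15); add J.
Step 7: frontier [I K 18, G J 12, J K 21] → take G J (12); add G.
Step 8: frontier [G K 12, I K 18, J K 21] → take G K (12); add K.
MST edges: E I, E M, L M, H L, F M, E J, G J, G K; total weight 18+9+8+5+9+15+12+12 = 88.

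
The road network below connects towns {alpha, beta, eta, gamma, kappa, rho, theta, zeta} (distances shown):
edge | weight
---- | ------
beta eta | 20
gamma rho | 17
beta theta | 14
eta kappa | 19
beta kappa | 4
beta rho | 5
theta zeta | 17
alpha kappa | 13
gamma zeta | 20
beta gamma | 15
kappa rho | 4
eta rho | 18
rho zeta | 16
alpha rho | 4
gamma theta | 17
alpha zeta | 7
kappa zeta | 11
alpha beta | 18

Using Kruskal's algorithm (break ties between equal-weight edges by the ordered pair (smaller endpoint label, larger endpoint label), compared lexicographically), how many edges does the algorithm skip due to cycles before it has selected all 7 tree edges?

Kruskal's algorithm — process edges by increasing weight (ties by edge label):
alpha rho (4): add — endpoints in different components.
beta kappa (4): add — endpoints in different components.
kappa rho (4): add — endpoints in different components.
beta rho (5): skip — rho and beta already connected.
alpha zeta (7): add — endpoints in different components.
kappa zeta (11): skip — kappa and zeta already connected.
alpha kappa (13): skip — kappa and alpha already connected.
beta theta (14): add — endpoints in different components.
beta gamma (15): add — endpoints in different components.
rho zeta (16): skip — rho and zeta already connected.
gamma rho (17): skip — rho and gamma already connected.
gamma theta (17): skip — theta and gamma already connected.
theta zeta (17): skip — zeta and theta already connected.
alpha beta (18): skip — alpha and beta already connected.
eta rho (18): add — endpoints in different components.
Edges rejected before the tree was complete: 8.

8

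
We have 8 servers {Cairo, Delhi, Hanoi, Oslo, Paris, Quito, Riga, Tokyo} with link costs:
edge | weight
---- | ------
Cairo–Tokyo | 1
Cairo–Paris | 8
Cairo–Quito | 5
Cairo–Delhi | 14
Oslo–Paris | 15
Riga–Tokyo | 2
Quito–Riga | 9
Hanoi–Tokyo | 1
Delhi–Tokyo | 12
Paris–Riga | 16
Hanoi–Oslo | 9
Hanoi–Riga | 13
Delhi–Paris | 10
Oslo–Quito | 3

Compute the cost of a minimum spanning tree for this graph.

30

Kruskal: consider edges lightest-first.
Cairo–Tokyo (1): add — endpoints in different components.
Hanoi–Tokyo (1): add — endpoints in different components.
Riga–Tokyo (2): add — endpoints in different components.
Oslo–Quito (3): add — endpoints in different components.
Cairo–Quito (5): add — endpoints in different components.
Cairo–Paris (8): add — endpoints in different components.
Hanoi–Oslo (9): skip — Hanoi and Oslo already connected.
Quito–Riga (9): skip — Quito and Riga already connected.
Delhi–Paris (10): add — endpoints in different components.
MST edges: Cairo–Tokyo, Hanoi–Tokyo, Riga–Tokyo, Oslo–Quito, Cairo–Quito, Cairo–Paris, Delhi–Paris; total weight 1+1+2+3+5+8+10 = 30.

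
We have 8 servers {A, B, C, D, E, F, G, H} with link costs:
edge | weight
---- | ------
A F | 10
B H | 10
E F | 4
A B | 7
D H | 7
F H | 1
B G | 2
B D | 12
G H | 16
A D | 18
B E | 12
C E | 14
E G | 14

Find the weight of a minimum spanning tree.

Kruskal: consider edges lightest-first.
F H (1): add — endpoints in different components.
B G (2): add — endpoints in different components.
E F (4): add — endpoints in different components.
A B (7): add — endpoints in different components.
D H (7): add — endpoints in different components.
A F (10): add — endpoints in different components.
B H (10): skip — B and H already connected.
B D (12): skip — B and D already connected.
B E (12): skip — B and E already connected.
C E (14): add — endpoints in different components.
MST edges: F H, B G, E F, A B, D H, A F, C E; total weight 1+2+4+7+7+10+14 = 45.

45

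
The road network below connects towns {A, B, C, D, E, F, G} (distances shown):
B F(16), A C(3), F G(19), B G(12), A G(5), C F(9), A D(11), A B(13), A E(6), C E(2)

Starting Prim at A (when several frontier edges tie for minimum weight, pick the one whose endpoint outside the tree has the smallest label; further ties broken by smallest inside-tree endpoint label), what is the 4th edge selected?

C-F

Prim's algorithm from A:
Step 1: cheapest edge leaving the tree is A C (3); add C.
Step 2: cheapest edge leaving the tree is C E (2); add E.
Step 3: cheapest edge leaving the tree is A G (5); add G.
Step 4: cheapest edge leaving the tree is C F (9); add F.
Step 5: cheapest edge leaving the tree is A D (11); add D.
Step 6: cheapest edge leaving the tree is B G (12); add B.
The 4th edge added is C F.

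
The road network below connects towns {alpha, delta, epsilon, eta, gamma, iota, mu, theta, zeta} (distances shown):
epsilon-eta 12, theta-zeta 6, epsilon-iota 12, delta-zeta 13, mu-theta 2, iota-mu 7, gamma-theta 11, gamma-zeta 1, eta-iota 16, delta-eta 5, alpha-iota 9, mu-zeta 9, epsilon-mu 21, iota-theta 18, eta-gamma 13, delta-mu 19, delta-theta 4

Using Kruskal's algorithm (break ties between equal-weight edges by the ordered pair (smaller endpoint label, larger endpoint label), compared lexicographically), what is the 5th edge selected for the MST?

theta-zeta

Kruskal's algorithm — process edges by increasing weight (ties by edge label):
gamma-zeta (1): add — endpoints in different components.
mu-theta (2): add — endpoints in different components.
delta-theta (4): add — endpoints in different components.
delta-eta (5): add — endpoints in different components.
theta-zeta (6): add — endpoints in different components.
iota-mu (7): add — endpoints in different components.
alpha-iota (9): add — endpoints in different components.
mu-zeta (9): skip — zeta and mu already connected.
gamma-theta (11): skip — gamma and theta already connected.
epsilon-eta (12): add — endpoints in different components.
The 5th edge added is theta-zeta.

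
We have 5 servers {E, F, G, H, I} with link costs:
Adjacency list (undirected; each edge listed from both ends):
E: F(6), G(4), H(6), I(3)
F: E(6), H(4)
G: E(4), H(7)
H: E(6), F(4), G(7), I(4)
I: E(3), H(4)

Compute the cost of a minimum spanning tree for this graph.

Prim, starting at H.
Step 1: frontier [F–H 4, H–I 4, E–H 6, G–H 7] → take F–H (4); add F.
Step 2: frontier [E–F 6, H–I 4, E–H 6, G–H 7] → take H–I (4); add I.
Step 3: frontier [E–F 6, E–H 6, G–H 7, E–I 3] → take E–I (3); add E.
Step 4: frontier [E–G 4, G–H 7] → take E–G (4); add G.
MST edges: F–H, H–I, E–I, E–G; total weight 4+4+3+4 = 15.

15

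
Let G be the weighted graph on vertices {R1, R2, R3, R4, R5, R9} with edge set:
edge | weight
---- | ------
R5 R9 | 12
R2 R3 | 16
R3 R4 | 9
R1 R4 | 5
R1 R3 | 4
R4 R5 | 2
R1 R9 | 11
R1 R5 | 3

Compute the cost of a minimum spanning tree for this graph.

Kruskal: consider edges lightest-first.
R4 R5 (2): add — endpoints in different components.
R1 R5 (3): add — endpoints in different components.
R1 R3 (4): add — endpoints in different components.
R1 R4 (5): skip — R1 and R4 already connected.
R3 R4 (9): skip — R4 and R3 already connected.
R1 R9 (11): add — endpoints in different components.
R5 R9 (12): skip — R5 and R9 already connected.
R2 R3 (16): add — endpoints in different components.
MST edges: R4 R5, R1 R5, R1 R3, R1 R9, R2 R3; total weight 2+3+4+11+16 = 36.

36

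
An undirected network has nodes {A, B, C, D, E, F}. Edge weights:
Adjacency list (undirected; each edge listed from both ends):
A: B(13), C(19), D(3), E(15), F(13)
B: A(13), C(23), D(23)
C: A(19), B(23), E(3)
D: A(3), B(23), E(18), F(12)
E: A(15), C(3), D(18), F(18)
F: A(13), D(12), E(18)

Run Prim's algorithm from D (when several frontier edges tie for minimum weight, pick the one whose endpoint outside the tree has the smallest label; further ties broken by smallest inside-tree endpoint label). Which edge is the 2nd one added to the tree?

Grow the tree from D using Prim:
Step 1: cheapest edge leaving the tree is A—D (3); add A.
Step 2: cheapest edge leaving the tree is D—F (12); add F.
Step 3: cheapest edge leaving the tree is A—B (13); add B.
Step 4: cheapest edge leaving the tree is A—E (15); add E.
Step 5: cheapest edge leaving the tree is C—E (3); add C.
The 2nd edge added is D—F.

D-F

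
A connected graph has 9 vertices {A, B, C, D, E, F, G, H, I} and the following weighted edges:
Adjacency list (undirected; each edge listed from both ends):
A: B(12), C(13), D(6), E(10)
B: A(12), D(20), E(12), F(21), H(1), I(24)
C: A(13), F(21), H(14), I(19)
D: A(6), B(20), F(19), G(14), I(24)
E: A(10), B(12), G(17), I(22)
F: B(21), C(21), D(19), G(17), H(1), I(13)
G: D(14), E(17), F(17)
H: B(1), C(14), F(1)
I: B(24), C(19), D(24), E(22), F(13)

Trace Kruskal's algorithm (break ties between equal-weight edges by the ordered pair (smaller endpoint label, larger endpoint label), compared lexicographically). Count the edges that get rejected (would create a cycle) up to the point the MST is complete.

2

Kruskal's algorithm — process edges by increasing weight (ties by edge label):
B H (1): add — endpoints in different components.
F H (1): add — endpoints in different components.
A D (6): add — endpoints in different components.
A E (10): add — endpoints in different components.
A B (12): add — endpoints in different components.
B E (12): skip — B and E already connected.
A C (13): add — endpoints in different components.
F I (13): add — endpoints in different components.
C H (14): skip — C and H already connected.
D G (14): add — endpoints in different components.
Edges rejected before the tree was complete: 2.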